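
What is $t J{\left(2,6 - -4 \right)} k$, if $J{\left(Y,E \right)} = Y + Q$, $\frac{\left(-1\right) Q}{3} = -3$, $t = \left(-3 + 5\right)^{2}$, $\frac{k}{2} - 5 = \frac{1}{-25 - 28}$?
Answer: $\frac{23232}{53} \approx 438.34$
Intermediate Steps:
$k = \frac{528}{53}$ ($k = 10 + \frac{2}{-25 - 28} = 10 + \frac{2}{-53} = 10 + 2 \left(- \frac{1}{53}\right) = 10 - \frac{2}{53} = \frac{528}{53} \approx 9.9623$)
$t = 4$ ($t = 2^{2} = 4$)
$Q = 9$ ($Q = \left(-3\right) \left(-3\right) = 9$)
$J{\left(Y,E \right)} = 9 + Y$ ($J{\left(Y,E \right)} = Y + 9 = 9 + Y$)
$t J{\left(2,6 - -4 \right)} k = 4 \left(9 + 2\right) \frac{528}{53} = 4 \cdot 11 \cdot \frac{528}{53} = 44 \cdot \frac{528}{53} = \frac{23232}{53}$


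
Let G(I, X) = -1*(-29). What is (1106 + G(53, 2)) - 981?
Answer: 154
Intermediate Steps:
G(I, X) = 29
(1106 + G(53, 2)) - 981 = (1106 + 29) - 981 = 1135 - 981 = 154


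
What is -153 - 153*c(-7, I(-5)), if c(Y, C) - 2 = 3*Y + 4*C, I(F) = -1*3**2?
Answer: 8262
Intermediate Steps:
I(F) = -9 (I(F) = -1*9 = -9)
c(Y, C) = 2 + 3*Y + 4*C (c(Y, C) = 2 + (3*Y + 4*C) = 2 + 3*Y + 4*C)
-153 - 153*c(-7, I(-5)) = -153 - 153*(2 + 3*(-7) + 4*(-9)) = -153 - 153*(2 - 21 - 36) = -153 - 153*(-55) = -153 + 8415 = 8262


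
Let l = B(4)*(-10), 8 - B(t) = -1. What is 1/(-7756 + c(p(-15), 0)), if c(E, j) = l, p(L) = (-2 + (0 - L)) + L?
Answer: -1/7846 ≈ -0.00012745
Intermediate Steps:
B(t) = 9 (B(t) = 8 - 1*(-1) = 8 + 1 = 9)
p(L) = -2 (p(L) = (-2 - L) + L = -2)
l = -90 (l = 9*(-10) = -90)
c(E, j) = -90
1/(-7756 + c(p(-15), 0)) = 1/(-7756 - 90) = 1/(-7846) = -1/7846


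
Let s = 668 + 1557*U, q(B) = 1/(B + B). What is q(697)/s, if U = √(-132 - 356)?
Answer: 167/412442687996 - 1557*I*√122/824885375992 ≈ 4.049e-10 - 2.0849e-8*I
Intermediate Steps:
U = 2*I*√122 (U = √(-488) = 2*I*√122 ≈ 22.091*I)
q(B) = 1/(2*B)
s = 668 + 3114*I*√122 (s = 668 + 1557*(2*I*√122) = 668 + 3114*I*√122 ≈ 668.0 + 34395.0*I)
q(697)/s = ((½)/697)/(668 + 3114*I*√122) = ((½)*(1/697))/(668 + 3114*I*√122) = 1/(1394*(668 + 3114*I*√122))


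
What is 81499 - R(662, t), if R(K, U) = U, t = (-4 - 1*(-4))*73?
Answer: 81499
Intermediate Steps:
t = 0 (t = (-4 + 4)*73 = 0*73 = 0)
81499 - R(662, t) = 81499 - 1*0 = 81499 + 0 = 81499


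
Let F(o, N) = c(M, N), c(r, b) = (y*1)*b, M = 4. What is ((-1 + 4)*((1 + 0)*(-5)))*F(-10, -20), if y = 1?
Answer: 300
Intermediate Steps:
c(r, b) = b (c(r, b) = (1*1)*b = 1*b = b)
F(o, N) = N
((-1 + 4)*((1 + 0)*(-5)))*F(-10, -20) = ((-1 + 4)*((1 + 0)*(-5)))*(-20) = (3*(1*(-5)))*(-20) = (3*(-5))*(-20) = -15*(-20) = 300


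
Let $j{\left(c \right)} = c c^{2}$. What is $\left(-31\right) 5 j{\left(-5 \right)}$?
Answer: $19375$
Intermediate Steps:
$j{\left(c \right)} = c^{3}$
$\left(-31\right) 5 j{\left(-5 \right)} = \left(-31\right) 5 \left(-5\right)^{3} = \left(-155\right) \left(-125\right) = 19375$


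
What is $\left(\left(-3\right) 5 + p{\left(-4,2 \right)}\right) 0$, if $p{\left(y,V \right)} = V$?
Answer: $0$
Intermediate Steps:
$\left(\left(-3\right) 5 + p{\left(-4,2 \right)}\right) 0 = \left(\left(-3\right) 5 + 2\right) 0 = \left(-15 + 2\right) 0 = \left(-13\right) 0 = 0$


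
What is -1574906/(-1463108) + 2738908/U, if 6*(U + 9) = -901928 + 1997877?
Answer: 12884920423627/801706370830 ≈ 16.072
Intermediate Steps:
U = 1095895/6 (U = -9 + (-901928 + 1997877)/6 = -9 + (⅙)*1095949 = -9 + 1095949/6 = 1095895/6 ≈ 1.8265e+5)
-1574906/(-1463108) + 2738908/U = -1574906/(-1463108) + 2738908/(1095895/6) = -1574906*(-1/1463108) + 2738908*(6/1095895) = 787453/731554 + 16433448/1095895 = 12884920423627/801706370830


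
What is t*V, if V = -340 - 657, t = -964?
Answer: 961108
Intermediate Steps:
V = -997
t*V = -964*(-997) = 961108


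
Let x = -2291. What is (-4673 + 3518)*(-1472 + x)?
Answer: 4346265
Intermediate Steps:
(-4673 + 3518)*(-1472 + x) = (-4673 + 3518)*(-1472 - 2291) = -1155*(-3763) = 4346265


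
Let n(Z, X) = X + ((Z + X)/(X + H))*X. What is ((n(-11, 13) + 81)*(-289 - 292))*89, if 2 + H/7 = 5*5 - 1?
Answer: -813072316/167 ≈ -4.8687e+6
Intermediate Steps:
H = 154 (H = -14 + 7*(5*5 - 1) = -14 + 7*(25 - 1) = -14 + 7*24 = -14 + 168 = 154)
n(Z, X) = X + X*(X + Z)/(154 + X) (n(Z, X) = X + ((Z + X)/(X + 154))*X = X + ((X + Z)/(154 + X))*X = X + X*(X + Z)/(154 + X))
((n(-11, 13) + 81)*(-289 - 292))*89 = ((13*(154 - 11 + 2*13)/(154 + 13) + 81)*(-289 - 292))*89 = ((13*(154 - 11 + 26)/167 + 81)*(-581))*89 = ((13*(1/167)*169 + 81)*(-581))*89 = ((2197/167 + 81)*(-581))*89 = ((15724/167)*(-581))*89 = -9135644/167*89 = -813072316/167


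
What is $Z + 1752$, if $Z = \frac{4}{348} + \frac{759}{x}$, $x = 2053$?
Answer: $\frac{312994558}{178611} \approx 1752.4$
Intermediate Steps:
$Z = \frac{68086}{178611}$ ($Z = \frac{4}{348} + \frac{759}{2053} = 4 \cdot \frac{1}{348} + 759 \cdot \frac{1}{2053} = \frac{1}{87} + \frac{759}{2053} = \frac{68086}{178611} \approx 0.3812$)
$Z + 1752 = \frac{68086}{178611} + 1752 = \frac{312994558}{178611}$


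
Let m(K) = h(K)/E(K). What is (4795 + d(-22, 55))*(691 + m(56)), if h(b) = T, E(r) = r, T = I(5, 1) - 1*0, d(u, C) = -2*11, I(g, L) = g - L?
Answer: 46178775/14 ≈ 3.2985e+6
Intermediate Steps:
d(u, C) = -22
T = 4 (T = (5 - 1*1) - 1*0 = (5 - 1) + 0 = 4 + 0 = 4)
h(b) = 4
m(K) = 4/K
(4795 + d(-22, 55))*(691 + m(56)) = (4795 - 22)*(691 + 4/56) = 4773*(691 + 4*(1/56)) = 4773*(691 + 1/14) = 4773*(9675/14) = 46178775/14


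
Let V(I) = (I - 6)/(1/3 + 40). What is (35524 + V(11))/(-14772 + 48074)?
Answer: 4298419/4029542 ≈ 1.0667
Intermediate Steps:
V(I) = -18/121 + 3*I/121 (V(I) = (-6 + I)/(⅓ + 40) = (-6 + I)/(121/3) = (-6 + I)*(3/121) = -18/121 + 3*I/121)
(35524 + V(11))/(-14772 + 48074) = (35524 + (-18/121 + (3/121)*11))/(-14772 + 48074) = (35524 + (-18/121 + 3/11))/33302 = (35524 + 15/121)*(1/33302) = (4298419/121)*(1/33302) = 4298419/4029542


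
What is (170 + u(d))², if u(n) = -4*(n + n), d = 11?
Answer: 6724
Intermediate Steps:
u(n) = -8*n
(170 + u(d))² = (170 - 8*11)² = (170 - 88)² = 82² = 6724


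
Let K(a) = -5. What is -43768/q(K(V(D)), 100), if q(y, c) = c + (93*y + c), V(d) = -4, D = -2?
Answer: 43768/265 ≈ 165.16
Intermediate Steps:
q(y, c) = 2*c + 93*y (q(y, c) = c + (c + 93*y) = 2*c + 93*y)
-43768/q(K(V(D)), 100) = -43768/(2*100 + 93*(-5)) = -43768/(200 - 465) = -43768/(-265) = -43768*(-1/265) = 43768/265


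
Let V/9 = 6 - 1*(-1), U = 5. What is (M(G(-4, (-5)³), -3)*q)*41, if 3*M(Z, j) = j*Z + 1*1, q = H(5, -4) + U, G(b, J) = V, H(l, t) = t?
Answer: -7708/3 ≈ -2569.3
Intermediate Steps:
V = 63 (V = 9*(6 - 1*(-1)) = 9*(6 + 1) = 9*7 = 63)
G(b, J) = 63
q = 1 (q = -4 + 5 = 1)
M(Z, j) = ⅓ + Z*j/3 (M(Z, j) = (j*Z + 1*1)/3 = (Z*j + 1)/3 = (1 + Z*j)/3 = ⅓ + Z*j/3)
(M(G(-4, (-5)³), -3)*q)*41 = ((⅓ + (⅓)*63*(-3))*1)*41 = ((⅓ - 63)*1)*41 = -188/3*1*41 = -188/3*41 = -7708/3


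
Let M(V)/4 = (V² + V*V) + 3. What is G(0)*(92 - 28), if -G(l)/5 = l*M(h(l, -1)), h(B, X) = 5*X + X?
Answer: 0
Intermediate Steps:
h(B, X) = 6*X
M(V) = 12 + 8*V² (M(V) = 4*((V² + V*V) + 3) = 4*((V² + V²) + 3) = 4*(2*V² + 3) = 4*(3 + 2*V²) = 12 + 8*V²)
G(l) = -1500*l (G(l) = -5*l*(12 + 8*(6*(-1))²) = -5*l*(12 + 8*(-6)²) = -5*l*(12 + 8*36) = -5*l*(12 + 288) = -5*l*300 = -1500*l)
G(0)*(92 - 28) = (-1500*0)*(92 - 28) = 0*64 = 0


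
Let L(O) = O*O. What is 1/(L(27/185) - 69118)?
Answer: -34225/2365562821 ≈ -1.4468e-5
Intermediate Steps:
L(O) = O²
1/(L(27/185) - 69118) = 1/((27/185)² - 69118) = 1/(729/34225 - 69118) = 1/(-2365562821/34225) = -34225/2365562821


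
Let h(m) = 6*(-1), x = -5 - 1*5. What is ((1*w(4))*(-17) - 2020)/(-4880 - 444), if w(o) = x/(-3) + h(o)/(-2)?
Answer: 6383/15972 ≈ 0.39964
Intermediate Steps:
x = -10 (x = -5 - 5 = -10)
h(m) = -6
w(o) = 19/3 (w(o) = -10/(-3) - 6/(-2) = -10*(-⅓) - 6*(-½) = 10/3 + 3 = 19/3)
((1*w(4))*(-17) - 2020)/(-4880 - 444) = ((1*(19/3))*(-17) - 2020)/(-4880 - 444) = ((19/3)*(-17) - 2020)/(-5324) = (-323/3 - 2020)*(-1/5324) = -6383/3*(-1/5324) = 6383/15972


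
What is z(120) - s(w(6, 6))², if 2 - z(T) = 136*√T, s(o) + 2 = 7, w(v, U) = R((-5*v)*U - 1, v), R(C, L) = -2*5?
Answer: -23 - 272*√30 ≈ -1512.8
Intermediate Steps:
R(C, L) = -10
w(v, U) = -10
s(o) = 5 (s(o) = -2 + 7 = 5)
z(T) = 2 - 136*√T
z(120) - s(w(6, 6))² = (2 - 272*√30) - 1*5² = (2 - 272*√30) - 1*25 = (2 - 272*√30) - 25 = -23 - 272*√30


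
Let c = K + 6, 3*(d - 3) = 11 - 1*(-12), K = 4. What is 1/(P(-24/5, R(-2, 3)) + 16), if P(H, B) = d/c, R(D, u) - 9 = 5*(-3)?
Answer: 15/256 ≈ 0.058594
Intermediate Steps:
R(D, u) = -6 (R(D, u) = 9 + 5*(-3) = 9 - 15 = -6)
d = 32/3 (d = 3 + (11 - 1*(-12))/3 = 3 + (11 + 12)/3 = 3 + (1/3)*23 = 3 + 23/3 = 32/3 ≈ 10.667)
c = 10 (c = 4 + 6 = 10)
P(H, B) = 16/15 (P(H, B) = (32/3)/10 = (32/3)*(1/10) = 16/15)
1/(P(-24/5, R(-2, 3)) + 16) = 1/(16/15 + 16) = 1/(256/15) = 15/256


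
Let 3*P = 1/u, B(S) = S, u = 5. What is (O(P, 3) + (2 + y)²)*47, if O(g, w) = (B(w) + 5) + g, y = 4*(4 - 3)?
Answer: 31067/15 ≈ 2071.1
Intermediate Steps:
y = 4 (y = 4*1 = 4)
P = 1/15 (P = (⅓)/5 = (⅓)*(⅕) = 1/15 ≈ 0.066667)
O(g, w) = 5 + g + w (O(g, w) = (w + 5) + g = (5 + w) + g = 5 + g + w)
(O(P, 3) + (2 + y)²)*47 = ((5 + 1/15 + 3) + (2 + 4)²)*47 = (121/15 + 6²)*47 = (121/15 + 36)*47 = (661/15)*47 = 31067/15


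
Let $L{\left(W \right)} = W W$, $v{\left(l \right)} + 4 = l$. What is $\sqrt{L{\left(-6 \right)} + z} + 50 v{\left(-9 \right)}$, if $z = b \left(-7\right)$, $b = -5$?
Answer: $-650 + \sqrt{71} \approx -641.57$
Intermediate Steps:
$v{\left(l \right)} = -4 + l$
$L{\left(W \right)} = W^{2}$
$z = 35$ ($z = \left(-5\right) \left(-7\right) = 35$)
$\sqrt{L{\left(-6 \right)} + z} + 50 v{\left(-9 \right)} = \sqrt{\left(-6\right)^{2} + 35} + 50 \left(-4 - 9\right) = \sqrt{36 + 35} + 50 \left(-13\right) = \sqrt{71} - 650 = -650 + \sqrt{71}$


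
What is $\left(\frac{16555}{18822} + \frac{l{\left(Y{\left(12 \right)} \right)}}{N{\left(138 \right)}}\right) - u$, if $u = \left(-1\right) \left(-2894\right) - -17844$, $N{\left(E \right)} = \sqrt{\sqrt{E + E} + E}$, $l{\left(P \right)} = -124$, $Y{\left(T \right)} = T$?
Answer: $- \frac{390314081}{18822} - \frac{62 \sqrt{2}}{\sqrt{69 + \sqrt{69}}} \approx -20747.0$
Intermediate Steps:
$N{\left(E \right)} = \sqrt{E + \sqrt{2} \sqrt{E}}$ ($N{\left(E \right)} = \sqrt{\sqrt{2 E} + E} = \sqrt{\sqrt{2} \sqrt{E} + E} = \sqrt{E + \sqrt{2} \sqrt{E}}$)
$u = 20738$ ($u = 2894 + 17844 = 20738$)
$\left(\frac{16555}{18822} + \frac{l{\left(Y{\left(12 \right)} \right)}}{N{\left(138 \right)}}\right) - u = \left(\frac{16555}{18822} - \frac{124}{\sqrt{138 + \sqrt{2} \sqrt{138}}}\right) - 20738 = \left(16555 \cdot \frac{1}{18822} - \frac{124}{\sqrt{138 + 2 \sqrt{69}}}\right) - 20738 = \left(\frac{16555}{18822} - \frac{124}{\sqrt{138 + 2 \sqrt{69}}}\right) - 20738 = - \frac{390314081}{18822} - \frac{124}{\sqrt{138 + 2 \sqrt{69}}}$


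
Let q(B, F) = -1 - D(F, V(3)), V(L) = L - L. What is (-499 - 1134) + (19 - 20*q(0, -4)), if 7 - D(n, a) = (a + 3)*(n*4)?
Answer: -494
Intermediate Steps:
V(L) = 0
D(n, a) = 7 - 4*n*(3 + a) (D(n, a) = 7 - (a + 3)*n*4 = 7 - (3 + a)*4*n = 7 - 4*n*(3 + a))
q(B, F) = -8 + 12*F (q(B, F) = -1 - (7 - 12*F - 4*0*F) = -1 - (7 - 12*F + 0) = -1 - (7 - 12*F) = -1 + (-7 + 12*F) = -8 + 12*F)
(-499 - 1134) + (19 - 20*q(0, -4)) = (-499 - 1134) + (19 - 20*(-8 + 12*(-4))) = -1633 + (19 - 20*(-8 - 48)) = -1633 + (19 - 20*(-56)) = -1633 + (19 + 1120) = -1633 + 1139 = -494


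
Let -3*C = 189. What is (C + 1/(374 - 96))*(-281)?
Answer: 4921153/278 ≈ 17702.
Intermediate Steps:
C = -63 (C = -1/3*189 = -63)
(C + 1/(374 - 96))*(-281) = (-63 + 1/(374 - 96))*(-281) = (-63 + 1/278)*(-281) = -17513/278*(-281) = 4921153/278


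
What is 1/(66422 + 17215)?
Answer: 1/83637 ≈ 1.1956e-5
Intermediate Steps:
1/(66422 + 17215) = 1/83637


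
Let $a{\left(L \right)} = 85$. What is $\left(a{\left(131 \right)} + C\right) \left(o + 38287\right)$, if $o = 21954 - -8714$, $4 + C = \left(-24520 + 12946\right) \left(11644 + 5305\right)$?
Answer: $-13526739960975$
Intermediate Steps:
$C = -196167730$ ($C = -4 + \left(-24520 + 12946\right) \left(11644 + 5305\right) = -4 - 196167726 = -196167730$)
$o = 30668$ ($o = 21954 + 8714 = 30668$)
$\left(a{\left(131 \right)} + C\right) \left(o + 38287\right) = \left(85 - 196167730\right) \left(30668 + 38287\right) = \left(-196167645\right) 68955 = -13526739960975$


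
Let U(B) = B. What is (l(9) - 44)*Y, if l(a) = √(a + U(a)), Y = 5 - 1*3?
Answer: -88 + 6*√2 ≈ -79.515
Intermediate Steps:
Y = 2 (Y = 5 - 3 = 2)
l(a) = √2*√a (l(a) = √(a + a) = √(2*a) = √2*√a)
(l(9) - 44)*Y = (√2*√9 - 44)*2 = (√2*3 - 44)*2 = (3*√2 - 44)*2 = (-44 + 3*√2)*2 = -88 + 6*√2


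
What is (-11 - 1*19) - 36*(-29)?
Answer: 1014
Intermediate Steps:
(-11 - 1*19) - 36*(-29) = (-11 - 19) + 1044 = -30 + 1044 = 1014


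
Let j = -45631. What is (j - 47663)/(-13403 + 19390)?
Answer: -93294/5987 ≈ -15.583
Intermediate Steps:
(j - 47663)/(-13403 + 19390) = (-45631 - 47663)/(-13403 + 19390) = -93294/5987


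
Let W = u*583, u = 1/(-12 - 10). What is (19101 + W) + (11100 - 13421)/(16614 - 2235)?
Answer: 548539829/28758 ≈ 19074.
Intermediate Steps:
u = -1/22 (u = 1/(-22) = -1/22 ≈ -0.045455)
W = -53/2 (W = -1/22*583 = -53/2 ≈ -26.500)
(19101 + W) + (11100 - 13421)/(16614 - 2235) = (19101 - 53/2) + (11100 - 13421)/(16614 - 2235) = 38149/2 - 2321/14379 = 548539829/28758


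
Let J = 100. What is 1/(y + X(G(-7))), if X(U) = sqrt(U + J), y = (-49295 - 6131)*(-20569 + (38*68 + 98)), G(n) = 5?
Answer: 141629266/140411942913891277 - sqrt(105)/982883600397238939 ≈ 1.0087e-9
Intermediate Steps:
y = 991404862 (y = -55426*(-20569 + (2584 + 98)) = -55426*(-20569 + 2682) = -55426*(-17887) = 991404862)
X(U) = sqrt(100 + U) (X(U) = sqrt(U + 100) = sqrt(100 + U))
1/(y + X(G(-7))) = 1/(991404862 + sqrt(100 + 5)) = 1/(991404862 + sqrt(105))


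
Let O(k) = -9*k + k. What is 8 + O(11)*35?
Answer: -3072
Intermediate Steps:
O(k) = -8*k
8 + O(11)*35 = 8 - 8*11*35 = 8 - 88*35 = 8 - 3080 = -3072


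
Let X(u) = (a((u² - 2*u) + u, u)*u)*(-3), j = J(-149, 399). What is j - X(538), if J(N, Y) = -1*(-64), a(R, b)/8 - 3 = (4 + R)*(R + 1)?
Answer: 1077740383168240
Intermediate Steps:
a(R, b) = 24 + 8*(1 + R)*(4 + R) (a(R, b) = 24 + 8*((4 + R)*(R + 1)) = 24 + 8*((4 + R)*(1 + R)) = 24 + 8*((1 + R)*(4 + R)) = 24 + 8*(1 + R)*(4 + R))
J(N, Y) = 64
j = 64
X(u) = -3*u*(56 - 40*u + 8*(u² - u)² + 40*u²) (X(u) = ((56 + 8*((u² - 2*u) + u)² + 40*((u² - 2*u) + u))*u)*(-3) = ((56 + 8*(u² - u)² + 40*(u² - u))*u)*(-3) = ((56 + 8*(u² - u)² + (-40*u + 40*u²))*u)*(-3) = ((56 - 40*u + 8*(u² - u)² + 40*u²)*u)*(-3) = (u*(56 - 40*u + 8*(u² - u)² + 40*u²))*(-3) = -3*u*(56 - 40*u + 8*(u² - u)² + 40*u²))
j - X(538) = 64 - (-24)*538*(7 + 538²*(-1 + 538)² + 5*538*(-1 + 538)) = 64 - (-24)*538*(7 + 289444*537² + 5*538*537) = 64 - (-24)*538*(7 + 289444*288369 + 1444530) = 64 - (-24)*538*(7 + 83466676836 + 1444530) = 64 - (-24)*538*83468121373 = 64 - 1*(-1077740383168176) = 64 + 1077740383168176 = 1077740383168240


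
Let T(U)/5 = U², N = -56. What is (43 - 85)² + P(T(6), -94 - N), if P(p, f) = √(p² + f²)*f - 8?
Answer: 1756 - 76*√8461 ≈ -5234.8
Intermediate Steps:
T(U) = 5*U²
P(p, f) = -8 + f*√(f² + p²) (P(p, f) = √(f² + p²)*f - 8 = f*√(f² + p²) - 8 = -8 + f*√(f² + p²))
(43 - 85)² + P(T(6), -94 - N) = (43 - 85)² + (-8 + (-94 - 1*(-56))*√((-94 - 1*(-56))² + (5*6²)²)) = (-42)² + (-8 + (-94 + 56)*√((-94 + 56)² + (5*36)²)) = 1764 + (-8 - 38*√((-38)² + 180²)) = 1764 + (-8 - 38*√(1444 + 32400)) = 1764 + (-8 - 76*√8461) = 1756 - 76*√8461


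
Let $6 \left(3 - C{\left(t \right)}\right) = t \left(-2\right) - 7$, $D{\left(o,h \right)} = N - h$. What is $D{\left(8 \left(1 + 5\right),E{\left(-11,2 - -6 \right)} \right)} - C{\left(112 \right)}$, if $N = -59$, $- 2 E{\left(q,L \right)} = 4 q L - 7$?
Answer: $-280$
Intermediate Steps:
$E{\left(q,L \right)} = \frac{7}{2} - 2 L q$ ($E{\left(q,L \right)} = - \frac{4 q L - 7}{2} = - \frac{4 L q - 7}{2} = - \frac{-7 + 4 L q}{2} = \frac{7}{2} - 2 L q$)
$D{\left(o,h \right)} = -59 - h$
$C{\left(t \right)} = \frac{25}{6} + \frac{t}{3}$ ($C{\left(t \right)} = 3 - \frac{t \left(-2\right) - 7}{6} = 3 - \frac{- 2 t - 7}{6} = 3 - \frac{-7 - 2 t}{6} = 3 + \left(\frac{7}{6} + \frac{t}{3}\right) = \frac{25}{6} + \frac{t}{3}$)
$D{\left(8 \left(1 + 5\right),E{\left(-11,2 - -6 \right)} \right)} - C{\left(112 \right)} = \left(-59 - \left(\frac{7}{2} - 2 \left(2 - -6\right) \left(-11\right)\right)\right) - \left(\frac{25}{6} + \frac{1}{3} \cdot 112\right) = \left(-59 - \left(\frac{7}{2} - 2 \left(2 + 6\right) \left(-11\right)\right)\right) - \left(\frac{25}{6} + \frac{112}{3}\right) = \left(-59 - \left(\frac{7}{2} - 16 \left(-11\right)\right)\right) - \frac{83}{2} = \left(-59 - \left(\frac{7}{2} + 176\right)\right) - \frac{83}{2} = \left(-59 - \frac{359}{2}\right) - \frac{83}{2} = - \frac{477}{2} - \frac{83}{2} = -280$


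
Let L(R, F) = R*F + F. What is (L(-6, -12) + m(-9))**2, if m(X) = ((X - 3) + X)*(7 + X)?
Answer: 10404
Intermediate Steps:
L(R, F) = F + F*R (L(R, F) = F*R + F = F + F*R)
m(X) = (-3 + 2*X)*(7 + X) (m(X) = ((-3 + X) + X)*(7 + X) = (-3 + 2*X)*(7 + X))
(L(-6, -12) + m(-9))**2 = (-12*(1 - 6) + (-21 + 2*(-9)**2 + 11*(-9)))**2 = (-12*(-5) + (-21 + 2*81 - 99))**2 = (60 + (-21 + 162 - 99))**2 = (60 + 42)**2 = 102**2 = 10404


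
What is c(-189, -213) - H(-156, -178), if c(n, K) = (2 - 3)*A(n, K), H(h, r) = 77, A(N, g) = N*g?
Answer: -40334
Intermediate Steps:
c(n, K) = -K*n (c(n, K) = (2 - 3)*(n*K) = -K*n)
c(-189, -213) - H(-156, -178) = -1*(-213)*(-189) - 1*77 = -40257 - 77 = -40334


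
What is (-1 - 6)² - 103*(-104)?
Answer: 10761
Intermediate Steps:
(-1 - 6)² - 103*(-104) = (-7)² + 10712 = 49 + 10712 = 10761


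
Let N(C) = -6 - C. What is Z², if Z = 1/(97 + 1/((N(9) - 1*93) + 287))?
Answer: 32041/301508496 ≈ 0.00010627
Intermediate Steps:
Z = 179/17364 (Z = 1/(97 + 1/(((-6 - 1*9) - 1*93) + 287)) = 1/(97 + 1/(((-6 - 9) - 93) + 287)) = 1/(97 + 1/((-15 - 93) + 287)) = 1/(97 + 1/(-108 + 287)) = 1/(97 + 1/179) = 1/(17364/179) = 179/17364 ≈ 0.010309)
Z² = (179/17364)² = 32041/301508496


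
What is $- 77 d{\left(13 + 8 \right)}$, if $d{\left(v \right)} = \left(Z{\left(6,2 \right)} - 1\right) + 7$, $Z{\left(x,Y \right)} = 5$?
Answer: $-847$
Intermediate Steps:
$d{\left(v \right)} = 11$ ($d{\left(v \right)} = \left(5 - 1\right) + 7 = 4 + 7 = 11$)
$- 77 d{\left(13 + 8 \right)} = \left(-77\right) 11 = -847$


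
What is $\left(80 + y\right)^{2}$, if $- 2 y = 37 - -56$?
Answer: $\frac{4489}{4} \approx 1122.3$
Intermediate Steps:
$y = - \frac{93}{2}$ ($y = - \frac{37 - -56}{2} = - \frac{37 + 56}{2} = \left(- \frac{1}{2}\right) 93 = - \frac{93}{2} \approx -46.5$)
$\left(80 + y\right)^{2} = \left(80 - \frac{93}{2}\right)^{2} = \left(\frac{67}{2}\right)^{2} = \frac{4489}{4}$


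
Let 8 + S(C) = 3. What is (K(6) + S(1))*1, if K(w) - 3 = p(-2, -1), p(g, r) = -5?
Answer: -7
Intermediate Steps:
K(w) = -2 (K(w) = 3 - 5 = -2)
S(C) = -5 (S(C) = -8 + 3 = -5)
(K(6) + S(1))*1 = (-2 - 5)*1 = -7*1 = -7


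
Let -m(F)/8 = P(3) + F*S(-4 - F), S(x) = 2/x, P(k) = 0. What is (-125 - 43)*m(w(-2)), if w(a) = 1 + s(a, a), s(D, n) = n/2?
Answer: 0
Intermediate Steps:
s(D, n) = n/2 (s(D, n) = n*(1/2) = n/2)
w(a) = 1 + a/2
m(F) = -16*F/(-4 - F) (m(F) = -8*(0 + F*(2/(-4 - F))) = -8*(0 + 2*F/(-4 - F)) = -16*F/(-4 - F))
(-125 - 43)*m(w(-2)) = (-125 - 43)*(16*(1 + (1/2)*(-2))/(4 + (1 + (1/2)*(-2)))) = -2688*(1 - 1)/(4 + (1 - 1)) = -2688*0/(4 + 0) = -2688*0/4 = -168*0 = 0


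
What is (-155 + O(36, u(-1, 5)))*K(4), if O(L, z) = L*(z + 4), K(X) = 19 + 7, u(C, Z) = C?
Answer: -1222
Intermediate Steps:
K(X) = 26
O(L, z) = L*(4 + z)
(-155 + O(36, u(-1, 5)))*K(4) = (-155 + 36*(4 - 1))*26 = (-155 + 36*3)*26 = (-155 + 108)*26 = -47*26 = -1222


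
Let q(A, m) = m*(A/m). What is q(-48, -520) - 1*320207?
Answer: -320255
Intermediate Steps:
q(A, m) = A
q(-48, -520) - 1*320207 = -48 - 1*320207 = -48 - 320207 = -320255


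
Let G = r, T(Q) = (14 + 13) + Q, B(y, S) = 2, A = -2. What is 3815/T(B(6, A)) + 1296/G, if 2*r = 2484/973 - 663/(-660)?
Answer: 18995634175/22083877 ≈ 860.16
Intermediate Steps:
T(Q) = 27 + Q
r = 761513/428120 (r = (2484/973 - 663/(-660))/2 = (2484*(1/973) - 663*(-1/660))/2 = (2484/973 + 221/220)/2 = (1/2)*(761513/214060) = 761513/428120 ≈ 1.7787)
G = 761513/428120 ≈ 1.7787
3815/T(B(6, A)) + 1296/G = 3815/(27 + 2) + 1296/(761513/428120) = 3815/29 + 1296*(428120/761513) = 3815*(1/29) + 554843520/761513 = 3815/29 + 554843520/761513 = 18995634175/22083877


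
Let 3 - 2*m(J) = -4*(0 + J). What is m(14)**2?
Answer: 3481/4 ≈ 870.25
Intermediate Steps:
m(J) = 3/2 + 2*J (m(J) = 3/2 - (-2)*(0 + J) = 3/2 - (-2)*J = 3/2 + 2*J)
m(14)**2 = (3/2 + 2*14)**2 = (3/2 + 28)**2 = (59/2)**2 = 3481/4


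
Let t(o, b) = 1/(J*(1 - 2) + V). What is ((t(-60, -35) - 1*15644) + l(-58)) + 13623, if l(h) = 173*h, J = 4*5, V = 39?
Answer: -229044/19 ≈ -12055.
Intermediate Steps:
J = 20
t(o, b) = 1/19 (t(o, b) = 1/(20*(1 - 2) + 39) = 1/(20*(-1) + 39) = 1/(-20 + 39) = 1/19)
((t(-60, -35) - 1*15644) + l(-58)) + 13623 = ((1/19 - 1*15644) + 173*(-58)) + 13623 = ((1/19 - 15644) - 10034) + 13623 = (-297235/19 - 10034) + 13623 = -487881/19 + 13623 = -229044/19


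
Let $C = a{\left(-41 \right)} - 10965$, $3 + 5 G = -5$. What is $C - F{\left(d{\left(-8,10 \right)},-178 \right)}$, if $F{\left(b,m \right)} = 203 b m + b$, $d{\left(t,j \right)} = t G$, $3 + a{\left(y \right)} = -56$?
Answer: $\frac{2257392}{5} \approx 4.5148 \cdot 10^{5}$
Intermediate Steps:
$G = - \frac{8}{5}$ ($G = - \frac{3}{5} + \frac{1}{5} \left(-5\right) = - \frac{3}{5} - 1 = - \frac{8}{5} \approx -1.6$)
$a{\left(y \right)} = -59$ ($a{\left(y \right)} = -3 - 56 = -59$)
$d{\left(t,j \right)} = - \frac{8 t}{5}$ ($d{\left(t,j \right)} = t \left(- \frac{8}{5}\right) = - \frac{8 t}{5}$)
$C = -11024$ ($C = -59 - 10965 = -11024$)
$F{\left(b,m \right)} = b + 203 b m$ ($F{\left(b,m \right)} = 203 b m + b = b + 203 b m$)
$C - F{\left(d{\left(-8,10 \right)},-178 \right)} = -11024 - \left(- \frac{8}{5}\right) \left(-8\right) \left(1 + 203 \left(-178\right)\right) = -11024 - \frac{64 \left(1 - 36134\right)}{5} = -11024 - \frac{64}{5} \left(-36133\right) = -11024 - - \frac{2312512}{5} = -11024 + \frac{2312512}{5} = \frac{2257392}{5}$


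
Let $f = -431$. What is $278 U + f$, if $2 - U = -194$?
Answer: $54057$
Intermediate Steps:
$U = 196$ ($U = 2 - -194 = 2 + 194 = 196$)
$278 U + f = 278 \cdot 196 - 431 = 54488 - 431 = 54057$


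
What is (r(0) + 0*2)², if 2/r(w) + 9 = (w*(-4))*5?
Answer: 4/81 ≈ 0.049383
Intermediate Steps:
r(w) = 2/(-9 - 20*w) (r(w) = 2/(-9 + (w*(-4))*5) = 2/(-9 - 4*w*5) = 2/(-9 - 20*w))
(r(0) + 0*2)² = (-2/(9 + 20*0) + 0*2)² = (-2/(9 + 0) + 0)² = (-2/9 + 0)² = (-2/9)² = 4/81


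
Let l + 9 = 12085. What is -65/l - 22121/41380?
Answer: -16863931/31231555 ≈ -0.53996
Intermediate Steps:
l = 12076 (l = -9 + 12085 = 12076)
-65/l - 22121/41380 = -65/12076 - 22121/41380 = -16863931/31231555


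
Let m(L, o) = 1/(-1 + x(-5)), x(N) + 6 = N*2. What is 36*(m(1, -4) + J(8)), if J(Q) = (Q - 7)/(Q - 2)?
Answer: 66/17 ≈ 3.8824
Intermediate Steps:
J(Q) = (-7 + Q)/(-2 + Q)
x(N) = -6 + 2*N (x(N) = -6 + N*2 = -6 + 2*N)
m(L, o) = -1/17 (m(L, o) = 1/(-1 + (-6 + 2*(-5))) = 1/(-1 + (-6 - 10)) = 1/(-1 - 16) = 1/(-17) = -1/17)
36*(m(1, -4) + J(8)) = 36*(-1/17 + (-7 + 8)/(-2 + 8)) = 36*(-1/17 + 1/6) = 36*(11/102) = 66/17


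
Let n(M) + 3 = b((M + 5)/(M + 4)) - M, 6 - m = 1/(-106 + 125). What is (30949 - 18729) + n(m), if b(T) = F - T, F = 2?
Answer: 43853120/3591 ≈ 12212.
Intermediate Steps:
m = 113/19 (m = 6 - 1/(-106 + 125) = 6 - 1/19 = 113/19 ≈ 5.9474)
b(T) = 2 - T
n(M) = -1 - M - (5 + M)/(4 + M) (n(M) = -3 + ((2 - (M + 5)/(M + 4)) - M) = -3 + ((2 - (5 + M)/(4 + M)) - M) = -3 + (2 - M - (5 + M)/(4 + M)) = -1 - M - (5 + M)/(4 + M))
(30949 - 18729) + n(m) = (30949 - 18729) + (-9 - (113/19)**2 - 6*113/19)/(4 + 113/19) = 12220 + (-9 - 1*12769/361 - 678/19)/(189/19) = 12220 + 19*(-9 - 12769/361 - 678/19)/189 = 12220 + (19/189)*(-28900/361) = 12220 - 28900/3591 = 43853120/3591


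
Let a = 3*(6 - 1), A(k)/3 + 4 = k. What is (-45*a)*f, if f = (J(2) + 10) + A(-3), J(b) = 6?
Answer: 3375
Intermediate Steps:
A(k) = -12 + 3*k
a = 15 (a = 3*5 = 15)
f = -5 (f = (6 + 10) + (-12 + 3*(-3)) = 16 + (-12 - 9) = 16 - 21 = -5)
(-45*a)*f = -45*15*(-5) = -675*(-5) = 3375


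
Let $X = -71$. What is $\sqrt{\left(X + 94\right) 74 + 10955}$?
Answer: $\sqrt{12657} \approx 112.5$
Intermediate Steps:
$\sqrt{\left(X + 94\right) 74 + 10955} = \sqrt{\left(-71 + 94\right) 74 + 10955} = \sqrt{23 \cdot 74 + 10955} = \sqrt{1702 + 10955} = \sqrt{12657}$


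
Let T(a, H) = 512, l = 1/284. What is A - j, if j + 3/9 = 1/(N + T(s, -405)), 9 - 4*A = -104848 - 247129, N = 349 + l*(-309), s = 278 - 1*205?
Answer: 42980292737/488430 ≈ 87997.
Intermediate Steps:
l = 1/284 ≈ 0.0035211
s = 73 (s = 278 - 205 = 73)
N = 98807/284 (N = 349 + (1/284)*(-309) = 349 - 309/284 = 98807/284 ≈ 347.91)
A = 175993/2 (A = 9/4 - (-104848 - 247129)/4 = 9/4 - ¼*(-351977) = 9/4 + 351977/4 = 175993/2 ≈ 87997.)
j = -81121/244215 (j = -⅓ + 1/(98807/284 + 512) = -⅓ + 1/(244215/284) = -⅓ + 284/244215 = -81121/244215 ≈ -0.33217)
A - j = 175993/2 - 1*(-81121/244215) = 175993/2 + 81121/244215 = 42980292737/488430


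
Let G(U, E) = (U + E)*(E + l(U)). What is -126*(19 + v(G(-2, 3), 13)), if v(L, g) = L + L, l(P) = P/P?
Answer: -3402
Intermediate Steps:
l(P) = 1
G(U, E) = (1 + E)*(E + U) (G(U, E) = (U + E)*(E + 1) = (E + U)*(1 + E) = (1 + E)*(E + U))
v(L, g) = 2*L
-126*(19 + v(G(-2, 3), 13)) = -126*(19 + 2*(3 - 2 + 3² + 3*(-2))) = -126*(19 + 2*(3 - 2 + 9 - 6)) = -126*(19 + 2*4) = -126*(19 + 8) = -126*27 = -3402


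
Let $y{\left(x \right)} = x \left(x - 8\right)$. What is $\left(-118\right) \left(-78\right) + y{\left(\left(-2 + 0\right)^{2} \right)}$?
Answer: $9188$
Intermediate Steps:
$y{\left(x \right)} = x \left(-8 + x\right)$
$\left(-118\right) \left(-78\right) + y{\left(\left(-2 + 0\right)^{2} \right)} = \left(-118\right) \left(-78\right) + \left(-2 + 0\right)^{2} \left(-8 + \left(-2 + 0\right)^{2}\right) = 9204 + \left(-2\right)^{2} \left(-8 + \left(-2\right)^{2}\right) = 9204 + 4 \left(-8 + 4\right) = 9204 + 4 \left(-4\right) = 9204 - 16 = 9188$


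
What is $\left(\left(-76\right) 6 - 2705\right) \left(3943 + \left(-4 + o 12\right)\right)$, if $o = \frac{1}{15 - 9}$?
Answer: $-12457501$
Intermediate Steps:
$o = \frac{1}{6} \approx 0.16667$
$\left(\left(-76\right) 6 - 2705\right) \left(3943 + \left(-4 + o 12\right)\right) = \left(\left(-76\right) 6 - 2705\right) \left(3943 + \left(-4 + \frac{1}{6} \cdot 12\right)\right) = \left(-456 - 2705\right) \left(3943 + \left(-4 + 2\right)\right) = - 3161 \left(3943 - 2\right) = \left(-3161\right) 3941 = -12457501$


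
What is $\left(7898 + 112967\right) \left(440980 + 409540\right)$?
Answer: $102798099800$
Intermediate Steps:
$\left(7898 + 112967\right) \left(440980 + 409540\right) = 120865 \cdot 850520 = 102798099800$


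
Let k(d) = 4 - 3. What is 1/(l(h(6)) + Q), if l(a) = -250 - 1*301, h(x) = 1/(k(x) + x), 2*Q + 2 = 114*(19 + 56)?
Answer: 1/3723 ≈ 0.00026860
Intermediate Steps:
k(d) = 1
Q = 4274 (Q = -1 + (114*(19 + 56))/2 = -1 + (114*75)/2 = -1 + (½)*8550 = -1 + 4275 = 4274)
h(x) = 1/(1 + x)
l(a) = -551 (l(a) = -250 - 301 = -551)
1/(l(h(6)) + Q) = 1/(-551 + 4274) = 1/3723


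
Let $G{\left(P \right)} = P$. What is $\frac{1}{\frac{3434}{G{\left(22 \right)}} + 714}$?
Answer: $\frac{11}{9571} \approx 0.0011493$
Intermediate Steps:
$\frac{1}{\frac{3434}{G{\left(22 \right)}} + 714} = \frac{1}{\frac{3434}{22} + 714} = \frac{1}{3434 \cdot \frac{1}{22} + 714} = \frac{1}{\frac{1717}{11} + 714} = \frac{1}{\frac{9571}{11}} = \frac{11}{9571}$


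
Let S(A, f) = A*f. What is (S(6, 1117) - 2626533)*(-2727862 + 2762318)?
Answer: -90268896936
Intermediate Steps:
(S(6, 1117) - 2626533)*(-2727862 + 2762318) = (6*1117 - 2626533)*(-2727862 + 2762318) = (6702 - 2626533)*34456 = -2619831*34456 = -90268896936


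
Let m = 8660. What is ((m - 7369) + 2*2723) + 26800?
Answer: 33537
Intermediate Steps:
((m - 7369) + 2*2723) + 26800 = ((8660 - 7369) + 2*2723) + 26800 = (1291 + 5446) + 26800 = 6737 + 26800 = 33537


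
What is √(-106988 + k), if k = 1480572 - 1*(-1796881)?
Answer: √3170465 ≈ 1780.6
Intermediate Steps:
k = 3277453 (k = 1480572 + 1796881 = 3277453)
√(-106988 + k) = √(-106988 + 3277453) = √3170465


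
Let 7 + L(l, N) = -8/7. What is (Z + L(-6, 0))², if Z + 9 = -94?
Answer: 605284/49 ≈ 12353.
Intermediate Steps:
Z = -103 (Z = -9 - 94 = -103)
L(l, N) = -57/7 (L(l, N) = -7 - 8/7 = -57/7)
(Z + L(-6, 0))² = (-103 - 57/7)² = (-778/7)² = 605284/49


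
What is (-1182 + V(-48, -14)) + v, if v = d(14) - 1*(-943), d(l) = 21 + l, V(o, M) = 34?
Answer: -170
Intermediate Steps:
v = 978 (v = (21 + 14) - 1*(-943) = 35 + 943 = 978)
(-1182 + V(-48, -14)) + v = (-1182 + 34) + 978 = -1148 + 978 = -170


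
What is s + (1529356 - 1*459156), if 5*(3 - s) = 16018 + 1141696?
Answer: 4193301/5 ≈ 8.3866e+5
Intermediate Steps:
s = -1157699/5 (s = 3 - (16018 + 1141696)/5 = 3 - ⅕*1157714 = 3 - 1157714/5 = -1157699/5 ≈ -2.3154e+5)
s + (1529356 - 1*459156) = -1157699/5 + (1529356 - 1*459156) = -1157699/5 + (1529356 - 459156) = -1157699/5 + 1070200 = 4193301/5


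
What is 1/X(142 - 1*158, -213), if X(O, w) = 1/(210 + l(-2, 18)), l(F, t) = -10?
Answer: 200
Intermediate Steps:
X(O, w) = 1/200 (X(O, w) = 1/(210 - 10) = 1/200)
1/X(142 - 1*158, -213) = 1/(1/200) = 200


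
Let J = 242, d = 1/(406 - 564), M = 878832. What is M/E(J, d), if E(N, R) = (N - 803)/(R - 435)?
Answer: 592186296/869 ≈ 6.8146e+5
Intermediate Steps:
d = -1/158 (d = 1/(-158) = -1/158 ≈ -0.0063291)
E(N, R) = (-803 + N)/(-435 + R)
M/E(J, d) = 878832/(((-803 + 242)/(-435 - 1/158))) = 878832/((-561/(-68731/158))) = 878832/((-158/68731*(-561))) = 878832/(5214/4043) = 878832*(4043/5214) = 592186296/869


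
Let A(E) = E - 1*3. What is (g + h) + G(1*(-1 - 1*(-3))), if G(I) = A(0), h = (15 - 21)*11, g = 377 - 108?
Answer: 200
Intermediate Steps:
A(E) = -3 + E (A(E) = E - 3 = -3 + E)
g = 269
h = -66 (h = -6*11 = -66)
G(I) = -3 (G(I) = -3 + 0 = -3)
(g + h) + G(1*(-1 - 1*(-3))) = (269 - 66) - 3 = 203 - 3 = 200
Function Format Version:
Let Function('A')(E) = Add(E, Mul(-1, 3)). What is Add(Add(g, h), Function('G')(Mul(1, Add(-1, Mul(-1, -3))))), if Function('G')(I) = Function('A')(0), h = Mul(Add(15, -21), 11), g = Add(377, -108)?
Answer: 200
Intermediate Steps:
Function('A')(E) = Add(-3, E) (Function('A')(E) = Add(E, -3) = Add(-3, E))
g = 269
h = -66 (h = Mul(-6, 11) = -66)
Function('G')(I) = -3 (Function('G')(I) = Add(-3, 0) = -3)
Add(Add(g, h), Function('G')(Mul(1, Add(-1, Mul(-1, -3))))) = Add(Add(269, -66), -3) = Add(203, -3) = 200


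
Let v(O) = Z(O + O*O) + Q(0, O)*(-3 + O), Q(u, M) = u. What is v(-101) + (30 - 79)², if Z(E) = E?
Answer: 12501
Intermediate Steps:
v(O) = O + O² (v(O) = (O + O*O) + 0*(-3 + O) = (O + O²) + 0 = O + O²)
v(-101) + (30 - 79)² = -101*(1 - 101) + (30 - 79)² = -101*(-100) + (-49)² = 10100 + 2401 = 12501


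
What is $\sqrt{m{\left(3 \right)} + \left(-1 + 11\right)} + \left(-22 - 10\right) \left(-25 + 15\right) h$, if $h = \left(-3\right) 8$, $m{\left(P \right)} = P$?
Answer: $-7680 + \sqrt{13} \approx -7676.4$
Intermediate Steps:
$h = -24$
$\sqrt{m{\left(3 \right)} + \left(-1 + 11\right)} + \left(-22 - 10\right) \left(-25 + 15\right) h = \sqrt{3 + \left(-1 + 11\right)} + \left(-22 - 10\right) \left(-25 + 15\right) \left(-24\right) = \sqrt{3 + 10} + \left(-32\right) \left(-10\right) \left(-24\right) = \sqrt{13} + 320 \left(-24\right) = \sqrt{13} - 7680 = -7680 + \sqrt{13}$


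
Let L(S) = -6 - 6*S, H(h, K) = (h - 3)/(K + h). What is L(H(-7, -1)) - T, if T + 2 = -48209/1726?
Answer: 14180/863 ≈ 16.431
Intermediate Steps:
H(h, K) = (-3 + h)/(K + h)
T = -51661/1726 (T = -2 - 48209/1726 = -51661/1726 ≈ -29.931)
L(H(-7, -1)) - T = (-6 - 6*(-3 - 7)/(-1 - 7)) - 1*(-51661/1726) = (-6 - 6*(-10)/(-8)) + 51661/1726 = (-6 - (-3)*(-10)/4) + 51661/1726 = (-6 - 6*5/4) + 51661/1726 = (-6 - 15/2) + 51661/1726 = -27/2 + 51661/1726 = 14180/863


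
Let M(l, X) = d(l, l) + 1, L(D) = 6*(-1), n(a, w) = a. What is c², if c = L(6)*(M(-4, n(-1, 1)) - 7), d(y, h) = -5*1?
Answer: 4356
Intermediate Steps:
d(y, h) = -5
L(D) = -6
M(l, X) = -4 (M(l, X) = -5 + 1 = -4)
c = 66 (c = -6*(-4 - 7) = -6*(-11) = 66)
c² = 66² = 4356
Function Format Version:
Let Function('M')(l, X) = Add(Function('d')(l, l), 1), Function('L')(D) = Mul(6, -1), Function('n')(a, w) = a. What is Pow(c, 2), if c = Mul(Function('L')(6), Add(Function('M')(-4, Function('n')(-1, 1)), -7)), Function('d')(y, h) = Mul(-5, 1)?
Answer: 4356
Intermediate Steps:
Function('d')(y, h) = -5
Function('L')(D) = -6
Function('M')(l, X) = -4 (Function('M')(l, X) = Add(-5, 1) = -4)
c = 66 (c = Mul(-6, Add(-4, -7)) = Mul(-6, -11) = 66)
Pow(c, 2) = Pow(66, 2) = 4356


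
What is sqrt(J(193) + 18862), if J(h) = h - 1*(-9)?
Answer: 2*sqrt(4766) ≈ 138.07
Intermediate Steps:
J(h) = 9 + h (J(h) = h + 9 = 9 + h)
sqrt(J(193) + 18862) = sqrt((9 + 193) + 18862) = sqrt(202 + 18862) = sqrt(19064) = 2*sqrt(4766)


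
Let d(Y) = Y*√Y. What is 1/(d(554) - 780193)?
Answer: -780193/608531085785 - 554*√554/608531085785 ≈ -1.3035e-6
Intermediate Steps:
d(Y) = Y^(3/2)
1/(d(554) - 780193) = 1/(554^(3/2) - 780193) = 1/(554*√554 - 780193) = 1/(-780193 + 554*√554)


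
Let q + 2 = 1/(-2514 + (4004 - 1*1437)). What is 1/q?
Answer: -53/105 ≈ -0.50476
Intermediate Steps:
q = -105/53 (q = -2 + 1/(-2514 + (4004 - 1*1437)) = -2 + 1/(-2514 + (4004 - 1437)) = -2 + 1/(-2514 + 2567) = -2 + 1/53 = -105/53 ≈ -1.9811)
1/q = 1/(-105/53) = -53/105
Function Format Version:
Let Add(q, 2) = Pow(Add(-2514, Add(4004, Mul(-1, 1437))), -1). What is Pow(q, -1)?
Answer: Rational(-53, 105) ≈ -0.50476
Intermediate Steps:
q = Rational(-105, 53) (q = Add(-2, Pow(Add(-2514, Add(4004, Mul(-1, 1437))), -1)) = Add(-2, Pow(Add(-2514, Add(4004, -1437)), -1)) = Add(-2, Pow(Add(-2514, 2567), -1)) = Add(-2, Pow(53, -1)) = Add(-2, Rational(1, 53)) = Rational(-105, 53) ≈ -1.9811)
Pow(q, -1) = Pow(Rational(-105, 53), -1) = Rational(-53, 105)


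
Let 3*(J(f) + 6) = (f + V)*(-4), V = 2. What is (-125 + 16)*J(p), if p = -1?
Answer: 2398/3 ≈ 799.33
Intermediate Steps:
J(f) = -26/3 - 4*f/3 (J(f) = -6 + ((f + 2)*(-4))/3 = -6 + ((2 + f)*(-4))/3 = -6 + (-8 - 4*f)/3 = -6 + (-8/3 - 4*f/3) = -26/3 - 4*f/3)
(-125 + 16)*J(p) = (-125 + 16)*(-26/3 - 4/3*(-1)) = -109*(-26/3 + 4/3) = -109*(-22/3) = 2398/3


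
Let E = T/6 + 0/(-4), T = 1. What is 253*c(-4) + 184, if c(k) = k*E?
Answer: 46/3 ≈ 15.333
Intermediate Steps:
E = ⅙ (E = 1/6 + 0/(-4) = 1*(⅙) + 0*(-¼) = ⅙ + 0 = ⅙ ≈ 0.16667)
c(k) = k/6 (c(k) = k*(⅙) = k/6)
253*c(-4) + 184 = 253*((⅙)*(-4)) + 184 = 253*(-⅔) + 184 = -506/3 + 184 = 46/3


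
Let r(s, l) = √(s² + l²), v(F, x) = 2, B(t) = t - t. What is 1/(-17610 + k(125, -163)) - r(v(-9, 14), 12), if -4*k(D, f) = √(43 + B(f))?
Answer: -281760/4961793557 - 2*√37 + 4*√43/4961793557 ≈ -12.166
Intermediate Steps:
B(t) = 0
k(D, f) = -√43/4 (k(D, f) = -√(43 + 0)/4 = -√43/4)
r(s, l) = √(l² + s²)
1/(-17610 + k(125, -163)) - r(v(-9, 14), 12) = 1/(-17610 - √43/4) - √(12² + 2²) = 1/(-17610 - √43/4) - √(144 + 4) = 1/(-17610 - √43/4) - √148 = 1/(-17610 - √43/4) - 2*√37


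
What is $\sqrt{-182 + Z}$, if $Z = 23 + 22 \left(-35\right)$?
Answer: $i \sqrt{929} \approx 30.479 i$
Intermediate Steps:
$Z = -747$ ($Z = 23 - 770 = -747$)
$\sqrt{-182 + Z} = \sqrt{-182 - 747} = \sqrt{-929} = i \sqrt{929}$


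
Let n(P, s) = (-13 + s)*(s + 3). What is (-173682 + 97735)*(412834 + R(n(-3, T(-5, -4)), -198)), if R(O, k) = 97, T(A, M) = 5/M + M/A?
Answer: -31360870657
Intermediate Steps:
n(P, s) = (-13 + s)*(3 + s)
(-173682 + 97735)*(412834 + R(n(-3, T(-5, -4)), -198)) = (-173682 + 97735)*(412834 + 97) = -75947*412931 = -31360870657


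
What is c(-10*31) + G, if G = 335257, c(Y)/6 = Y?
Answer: 333397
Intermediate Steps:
c(Y) = 6*Y
c(-10*31) + G = 6*(-10*31) + 335257 = 6*(-310) + 335257 = -1860 + 335257 = 333397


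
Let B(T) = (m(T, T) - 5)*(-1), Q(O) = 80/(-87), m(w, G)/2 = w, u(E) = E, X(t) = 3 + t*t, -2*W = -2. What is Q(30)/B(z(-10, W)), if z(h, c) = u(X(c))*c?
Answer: 80/261 ≈ 0.30651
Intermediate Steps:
W = 1 (W = -½*(-2) = 1)
X(t) = 3 + t²
z(h, c) = c*(3 + c²) (z(h, c) = (3 + c²)*c = c*(3 + c²))
m(w, G) = 2*w
Q(O) = -80/87 (Q(O) = 80*(-1/87) = -80/87)
B(T) = 5 - 2*T (B(T) = (2*T - 5)*(-1) = (-5 + 2*T)*(-1) = 5 - 2*T)
Q(30)/B(z(-10, W)) = -80/(87*(5 - 2*(3 + 1²))) = -80/(87*(5 - 2*(3 + 1))) = -80/(87*(5 - 2*4)) = -80/(87*(5 - 8)) = -80/87/(-3) = -80/87*(-⅓) = 80/261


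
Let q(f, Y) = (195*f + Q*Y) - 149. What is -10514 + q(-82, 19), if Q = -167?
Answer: -29826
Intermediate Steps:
q(f, Y) = -149 - 167*Y + 195*f (q(f, Y) = (195*f - 167*Y) - 149 = (-167*Y + 195*f) - 149 = -149 - 167*Y + 195*f)
-10514 + q(-82, 19) = -10514 + (-149 - 167*19 + 195*(-82)) = -10514 + (-149 - 3173 - 15990) = -10514 - 19312 = -29826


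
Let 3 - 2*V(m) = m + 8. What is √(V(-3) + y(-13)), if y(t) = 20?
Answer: √19 ≈ 4.3589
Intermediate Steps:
V(m) = -5/2 - m/2 (V(m) = 3/2 - (m + 8)/2 = 3/2 - (8 + m)/2 = 3/2 + (-4 - m/2) = -5/2 - m/2)
√(V(-3) + y(-13)) = √((-5/2 - ½*(-3)) + 20) = √((-5/2 + 3/2) + 20) = √(-1 + 20) = √19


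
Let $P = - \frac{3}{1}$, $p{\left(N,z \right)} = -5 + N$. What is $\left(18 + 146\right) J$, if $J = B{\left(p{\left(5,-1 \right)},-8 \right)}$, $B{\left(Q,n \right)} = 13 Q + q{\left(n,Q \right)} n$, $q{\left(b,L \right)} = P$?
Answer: $3936$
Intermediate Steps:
$P = -3$ ($P = \left(-3\right) 1 = -3$)
$q{\left(b,L \right)} = -3$
$B{\left(Q,n \right)} = - 3 n + 13 Q$ ($B{\left(Q,n \right)} = 13 Q - 3 n = - 3 n + 13 Q$)
$J = 24$ ($J = \left(-3\right) \left(-8\right) + 13 \left(-5 + 5\right) = 24 + 13 \cdot 0 = 24 + 0 = 24$)
$\left(18 + 146\right) J = \left(18 + 146\right) 24 = 164 \cdot 24 = 3936$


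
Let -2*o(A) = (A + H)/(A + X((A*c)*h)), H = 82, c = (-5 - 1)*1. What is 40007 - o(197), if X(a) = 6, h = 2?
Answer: 16243121/406 ≈ 40008.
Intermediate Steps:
c = -6 (c = -6*1 = -6)
o(A) = -(82 + A)/(2*(6 + A)) (o(A) = -(A + 82)/(2*(A + 6)) = -(82 + A)/(2*(6 + A)))
40007 - o(197) = 40007 - (-82 - 1*197)/(2*(6 + 197)) = 40007 - (-82 - 197)/(2*203) = 40007 - (-279)/(2*203) = 40007 - 1*(-279/406) = 40007 + 279/406 = 16243121/406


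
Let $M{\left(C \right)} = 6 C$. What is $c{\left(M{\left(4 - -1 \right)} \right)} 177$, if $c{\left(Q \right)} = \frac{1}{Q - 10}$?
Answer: $\frac{177}{20} \approx 8.85$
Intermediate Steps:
$c{\left(Q \right)} = \frac{1}{-10 + Q}$
$c{\left(M{\left(4 - -1 \right)} \right)} 177 = \frac{1}{-10 + 6 \left(4 - -1\right)} 177 = \frac{1}{-10 + 6 \left(4 + 1\right)} 177 = \frac{1}{-10 + 6 \cdot 5} \cdot 177 = \frac{1}{-10 + 30} \cdot 177 = \frac{1}{20} \cdot 177 = \frac{177}{20}$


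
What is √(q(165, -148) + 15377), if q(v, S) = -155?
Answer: √15222 ≈ 123.38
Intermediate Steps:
√(q(165, -148) + 15377) = √(-155 + 15377) = √15222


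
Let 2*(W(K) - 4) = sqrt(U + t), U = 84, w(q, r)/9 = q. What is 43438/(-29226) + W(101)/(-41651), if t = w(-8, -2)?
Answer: -904676521/608646063 - sqrt(3)/41651 ≈ -1.4864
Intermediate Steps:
w(q, r) = 9*q
t = -72 (t = 9*(-8) = -72)
W(K) = 4 + sqrt(3) (W(K) = 4 + sqrt(84 - 72)/2 = 4 + sqrt(12)/2 = 4 + (2*sqrt(3))/2 = 4 + sqrt(3))
43438/(-29226) + W(101)/(-41651) = 43438/(-29226) + (4 + sqrt(3))/(-41651) = 43438*(-1/29226) + (4 + sqrt(3))*(-1/41651) = -21719/14613 + (-4/41651 - sqrt(3)/41651) = -904676521/608646063 - sqrt(3)/41651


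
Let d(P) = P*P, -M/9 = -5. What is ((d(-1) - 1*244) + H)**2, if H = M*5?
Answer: 324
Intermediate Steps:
M = 45 (M = -9*(-5) = 45)
d(P) = P**2
H = 225 (H = 45*5 = 225)
((d(-1) - 1*244) + H)**2 = (((-1)**2 - 1*244) + 225)**2 = ((1 - 244) + 225)**2 = (-243 + 225)**2 = (-18)**2 = 324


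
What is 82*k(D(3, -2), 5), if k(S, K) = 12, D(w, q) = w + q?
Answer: 984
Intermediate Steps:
D(w, q) = q + w
82*k(D(3, -2), 5) = 82*12 = 984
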